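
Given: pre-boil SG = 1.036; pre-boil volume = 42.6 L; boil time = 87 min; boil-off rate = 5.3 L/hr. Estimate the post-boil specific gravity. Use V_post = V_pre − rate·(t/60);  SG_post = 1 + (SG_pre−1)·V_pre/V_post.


V_post = 42.6 − 5.3·(87/60) = 34.9150
SG_post = 1 + (1.036 − 1)·42.6/34.9150

1.0439


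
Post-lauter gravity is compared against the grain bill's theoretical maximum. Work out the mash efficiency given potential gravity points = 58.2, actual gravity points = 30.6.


efficiency = actual / potential × 100
efficiency = 30.6 / 58.2 × 100

52.5773 %


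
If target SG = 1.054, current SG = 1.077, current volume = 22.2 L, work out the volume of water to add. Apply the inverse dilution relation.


V_water = V·((SG_curr − 1)/(SG_target − 1) − 1)
V_water = 22.2·((1.077 − 1)/(1.054 − 1) − 1)

9.4556 L


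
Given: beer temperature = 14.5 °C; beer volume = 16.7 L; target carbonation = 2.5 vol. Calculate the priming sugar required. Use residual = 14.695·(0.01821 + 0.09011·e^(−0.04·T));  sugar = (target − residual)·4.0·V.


residual = 14.695·(0.01821 + 0.09011·e^(−0.04·14.5)) = 1.0090
sugar = (2.5 − 1.0090)·4.0·16.7

99.5992 g


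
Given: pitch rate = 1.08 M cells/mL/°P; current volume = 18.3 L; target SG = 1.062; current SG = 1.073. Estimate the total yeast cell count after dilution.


V_w = V·((SG_c−1)/(SG_t−1)−1);  °P = 259 − 259/SG_t;  cells = rate·(V+V_w)·°P
V_w = 18.3·((1.073−1)/(1.062−1)−1) = 3.2468
V_final = 18.3 + 3.2468 = 21.5468
°P = 259 − 259/1.062 = 15.1205
cells = 1.08·21.5468·15.1205

351.8625 billion cells


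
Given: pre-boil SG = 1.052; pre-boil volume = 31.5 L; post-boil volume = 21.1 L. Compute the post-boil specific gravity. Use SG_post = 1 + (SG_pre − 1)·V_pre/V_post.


pts_pre = (1.052 − 1)·1000 = 52.0000
pts_post = 52.0000·31.5/21.1 = 77.6303
SG_post = 1 + 77.6303/1000

1.0776


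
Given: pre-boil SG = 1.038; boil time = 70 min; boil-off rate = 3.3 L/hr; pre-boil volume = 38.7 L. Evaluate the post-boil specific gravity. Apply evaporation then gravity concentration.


V_post = V_pre − rate·(t/60);  SG_post = 1 + (SG_pre−1)·V_pre/V_post
V_post = 38.7 − 3.3·(70/60) = 34.8500
SG_post = 1 + (1.038 − 1)·38.7/34.8500

1.0422


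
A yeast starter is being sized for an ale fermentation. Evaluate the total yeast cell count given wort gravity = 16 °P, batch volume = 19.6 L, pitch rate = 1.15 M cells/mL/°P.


cells (billions) = rate · V_L · °P
cells = 1.15 · 19.6 · 16

360.6400 billion cells


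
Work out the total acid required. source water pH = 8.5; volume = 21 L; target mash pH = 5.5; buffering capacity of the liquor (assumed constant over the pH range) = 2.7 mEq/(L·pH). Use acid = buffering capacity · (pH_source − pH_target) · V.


acid = 2.7 · (8.5 − 5.5) · 21

170.1000 mEq


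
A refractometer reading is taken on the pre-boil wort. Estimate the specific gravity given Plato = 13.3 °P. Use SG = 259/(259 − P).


SG = 259/(259 − 13.3)

1.0541


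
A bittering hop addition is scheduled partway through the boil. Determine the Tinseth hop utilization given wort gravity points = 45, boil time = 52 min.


U = 1.65·0.000125^(GP/1000) · (1 − e^(−0.04·t))/4.15
bigness = 1.65·0.000125^(45/1000) = 1.1011
boil_factor = (1 − e^(−0.04·52))/4.15 = 0.2109
U = 1.1011 · 0.2109

0.2322


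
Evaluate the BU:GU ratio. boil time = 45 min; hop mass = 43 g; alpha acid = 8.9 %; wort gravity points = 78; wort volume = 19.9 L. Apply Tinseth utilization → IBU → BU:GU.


U = 1.65·0.000125^(GP/1000)·(1−e^(−0.04t))/4.15;  IBU = (α/100)·m·U·1000/V;  BU:GU = IBU/GP
U = 1.65·0.000125^(78/1000)·(1−e^(−0.04·45))/4.15 = 0.1646
IBU = (8.9/100)·43·0.1646·1000/19.9 = 31.6615
BU:GU = 31.6615/78

0.4059


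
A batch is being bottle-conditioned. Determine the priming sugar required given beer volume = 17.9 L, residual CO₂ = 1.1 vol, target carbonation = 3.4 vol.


sugar = (target − residual)·4.0·V
sugar = (3.4 − 1.1)·4.0·17.9

164.6800 g


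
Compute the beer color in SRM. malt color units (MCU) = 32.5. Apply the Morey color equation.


SRM = 1.4922 · MCU^0.6859
SRM = 1.4922 · 32.5^0.6859

16.2490 SRM


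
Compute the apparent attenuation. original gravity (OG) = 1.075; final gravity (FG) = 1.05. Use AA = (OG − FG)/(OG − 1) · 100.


AA = (1.075 − 1.05)/(1.075 − 1) · 100

33.3333 %


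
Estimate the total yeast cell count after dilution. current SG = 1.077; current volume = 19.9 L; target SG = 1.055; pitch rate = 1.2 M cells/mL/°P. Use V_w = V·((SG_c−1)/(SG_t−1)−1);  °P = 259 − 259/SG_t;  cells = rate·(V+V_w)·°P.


V_w = 19.9·((1.077−1)/(1.055−1)−1) = 7.9600
V_final = 19.9 + 7.9600 = 27.8600
°P = 259 − 259/1.055 = 13.5024
cells = 1.2·27.8600·13.5024

451.4112 billion cells


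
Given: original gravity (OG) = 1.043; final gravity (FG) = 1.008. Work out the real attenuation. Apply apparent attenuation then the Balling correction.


AA = (OG−FG)/(OG−1)·100;  RA = AA·0.8192
AA = (1.043 − 1.008)/(1.043 − 1)·100 = 81.3953
RA = 81.3953·0.8192

66.6791 %


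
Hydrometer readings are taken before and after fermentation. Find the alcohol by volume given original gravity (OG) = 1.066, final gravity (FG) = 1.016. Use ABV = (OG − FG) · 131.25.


ABV = (1.066 − 1.016) · 131.25

6.5625 % ABV


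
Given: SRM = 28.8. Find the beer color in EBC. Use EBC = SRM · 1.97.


EBC = 28.8 · 1.97

56.7360 EBC


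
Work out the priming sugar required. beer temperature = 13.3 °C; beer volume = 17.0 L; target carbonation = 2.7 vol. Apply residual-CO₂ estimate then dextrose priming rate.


residual = 14.695·(0.01821 + 0.09011·e^(−0.04·T));  sugar = (target − residual)·4.0·V
residual = 14.695·(0.01821 + 0.09011·e^(−0.04·13.3)) = 1.0454
sugar = (2.7 − 1.0454)·4.0·17.0

112.5094 g


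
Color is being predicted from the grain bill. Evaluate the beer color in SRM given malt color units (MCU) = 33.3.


SRM = 1.4922 · MCU^0.6859
SRM = 1.4922 · 33.3^0.6859

16.5223 SRM


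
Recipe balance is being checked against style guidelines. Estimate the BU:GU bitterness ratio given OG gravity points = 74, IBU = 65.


BU:GU = IBU / OG_points
BU:GU = 65 / 74

0.8784


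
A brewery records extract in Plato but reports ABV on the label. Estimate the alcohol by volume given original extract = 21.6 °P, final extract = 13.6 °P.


SG = 259/(259 − P);  ABV = (OG − FG)·131.25
OG = 259/(259 − 21.6) = 1.0910
FG = 259/(259 − 13.6) = 1.0554
ABV = (1.0910 − 1.0554)·131.25

4.6680 % ABV


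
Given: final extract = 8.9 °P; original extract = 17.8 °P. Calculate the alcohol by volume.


SG = 259/(259 − P);  ABV = (OG − FG)·131.25
OG = 259/(259 − 17.8) = 1.0738
FG = 259/(259 − 8.9) = 1.0356
ABV = (1.0738 − 1.0356)·131.25

5.0153 % ABV


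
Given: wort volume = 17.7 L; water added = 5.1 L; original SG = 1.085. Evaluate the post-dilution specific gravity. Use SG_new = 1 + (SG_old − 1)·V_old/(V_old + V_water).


pts = (1.085 − 1)·1000·17.7/(17.7 + 5.1) = 65.9868
SG_new = 1 + 65.9868/1000

1.0660


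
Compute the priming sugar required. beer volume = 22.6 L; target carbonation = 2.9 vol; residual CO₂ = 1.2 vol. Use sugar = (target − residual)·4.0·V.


sugar = (2.9 − 1.2)·4.0·22.6

153.6800 g


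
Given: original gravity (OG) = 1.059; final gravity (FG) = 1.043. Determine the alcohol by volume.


ABV = (OG − FG) · 131.25
ABV = (1.059 − 1.043) · 131.25

2.1000 % ABV


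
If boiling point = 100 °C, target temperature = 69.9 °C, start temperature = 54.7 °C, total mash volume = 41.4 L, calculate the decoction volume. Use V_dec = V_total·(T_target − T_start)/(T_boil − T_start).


V_dec = 41.4·(69.9 − 54.7)/(100 − 54.7)

13.8914 L


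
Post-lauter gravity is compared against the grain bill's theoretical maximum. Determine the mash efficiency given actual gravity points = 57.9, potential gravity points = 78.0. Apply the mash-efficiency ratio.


efficiency = actual / potential × 100
efficiency = 57.9 / 78.0 × 100

74.2308 %


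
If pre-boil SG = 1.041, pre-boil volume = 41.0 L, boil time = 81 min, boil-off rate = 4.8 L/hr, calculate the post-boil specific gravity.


V_post = V_pre − rate·(t/60);  SG_post = 1 + (SG_pre−1)·V_pre/V_post
V_post = 41.0 − 4.8·(81/60) = 34.5200
SG_post = 1 + (1.041 − 1)·41.0/34.5200

1.0487


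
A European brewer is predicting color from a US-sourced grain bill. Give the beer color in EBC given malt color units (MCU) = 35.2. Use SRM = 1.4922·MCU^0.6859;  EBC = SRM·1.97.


SRM = 1.4922·35.2^0.6859 = 17.1633
EBC = 17.1633·1.97

33.8117 EBC


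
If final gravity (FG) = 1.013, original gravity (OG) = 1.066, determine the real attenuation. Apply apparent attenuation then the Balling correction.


AA = (OG−FG)/(OG−1)·100;  RA = AA·0.8192
AA = (1.066 − 1.013)/(1.066 − 1)·100 = 80.3030
RA = 80.3030·0.8192

65.7842 %


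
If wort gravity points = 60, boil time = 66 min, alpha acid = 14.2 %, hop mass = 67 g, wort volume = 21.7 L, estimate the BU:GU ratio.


U = 1.65·0.000125^(GP/1000)·(1−e^(−0.04t))/4.15;  IBU = (α/100)·m·U·1000/V;  BU:GU = IBU/GP
U = 1.65·0.000125^(60/1000)·(1−e^(−0.04·66))/4.15 = 0.2153
IBU = (14.2/100)·67·0.2153·1000/21.7 = 94.4062
BU:GU = 94.4062/60

1.5734


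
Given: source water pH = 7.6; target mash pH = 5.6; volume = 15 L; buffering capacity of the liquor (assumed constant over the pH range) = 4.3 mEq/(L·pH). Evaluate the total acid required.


acid = buffering capacity · (pH_source − pH_target) · V
acid = 4.3 · (7.6 − 5.6) · 15

129.0000 mEq


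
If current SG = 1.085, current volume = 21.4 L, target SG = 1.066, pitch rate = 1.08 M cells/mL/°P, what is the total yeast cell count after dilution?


V_w = V·((SG_c−1)/(SG_t−1)−1);  °P = 259 − 259/SG_t;  cells = rate·(V+V_w)·°P
V_w = 21.4·((1.085−1)/(1.066−1)−1) = 6.1606
V_final = 21.4 + 6.1606 = 27.5606
°P = 259 − 259/1.066 = 16.0356
cells = 1.08·27.5606·16.0356

477.3083 billion cells


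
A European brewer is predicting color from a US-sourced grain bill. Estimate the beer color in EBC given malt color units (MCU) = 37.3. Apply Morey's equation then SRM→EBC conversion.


SRM = 1.4922·MCU^0.6859;  EBC = SRM·1.97
SRM = 1.4922·37.3^0.6859 = 17.8592
EBC = 17.8592·1.97

35.1826 EBC


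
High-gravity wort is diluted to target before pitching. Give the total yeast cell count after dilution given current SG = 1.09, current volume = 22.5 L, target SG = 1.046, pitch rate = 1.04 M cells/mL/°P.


V_w = V·((SG_c−1)/(SG_t−1)−1);  °P = 259 − 259/SG_t;  cells = rate·(V+V_w)·°P
V_w = 22.5·((1.09−1)/(1.046−1)−1) = 21.5217
V_final = 22.5 + 21.5217 = 44.0217
°P = 259 − 259/1.046 = 11.3901
cells = 1.04·44.0217·11.3901

521.4665 billion cells


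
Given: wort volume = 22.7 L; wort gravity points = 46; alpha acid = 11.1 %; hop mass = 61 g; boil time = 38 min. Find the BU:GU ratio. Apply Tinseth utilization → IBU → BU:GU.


U = 1.65·0.000125^(GP/1000)·(1−e^(−0.04t))/4.15;  IBU = (α/100)·m·U·1000/V;  BU:GU = IBU/GP
U = 1.65·0.000125^(46/1000)·(1−e^(−0.04·38))/4.15 = 0.2054
IBU = (11.1/100)·61·0.2054·1000/22.7 = 61.2819
BU:GU = 61.2819/46

1.3322


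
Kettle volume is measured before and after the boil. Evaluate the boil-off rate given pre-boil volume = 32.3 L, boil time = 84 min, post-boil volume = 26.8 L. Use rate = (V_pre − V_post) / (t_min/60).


rate = (32.3 − 26.8) / (84/60)

3.9286 L/hr


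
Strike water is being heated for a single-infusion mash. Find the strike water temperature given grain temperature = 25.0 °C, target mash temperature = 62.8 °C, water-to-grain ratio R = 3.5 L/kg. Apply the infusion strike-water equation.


T_strike = (0.41/R)·(T_mash − T_grain) + T_mash
T_strike = (0.41/3.5)·(62.8 − 25.0) + 62.8

67.2280 °C


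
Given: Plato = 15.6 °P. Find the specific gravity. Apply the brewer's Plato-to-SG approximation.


SG = 259/(259 − P)
SG = 259/(259 − 15.6)

1.0641


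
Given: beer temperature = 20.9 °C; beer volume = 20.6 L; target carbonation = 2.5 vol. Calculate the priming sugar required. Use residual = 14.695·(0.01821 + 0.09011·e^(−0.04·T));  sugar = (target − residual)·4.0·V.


residual = 14.695·(0.01821 + 0.09011·e^(−0.04·20.9)) = 0.8415
sugar = (2.5 − 0.8415)·4.0·20.6

136.6568 g


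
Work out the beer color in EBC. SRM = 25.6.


EBC = SRM · 1.97
EBC = 25.6 · 1.97

50.4320 EBC


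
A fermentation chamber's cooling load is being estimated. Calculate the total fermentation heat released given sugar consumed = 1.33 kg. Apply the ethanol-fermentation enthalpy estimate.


Q = m_sugar · 590 kJ/kg
Q = 1.33 · 590

784.7000 kJ


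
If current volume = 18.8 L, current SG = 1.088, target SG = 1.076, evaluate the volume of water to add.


V_water = V·((SG_curr − 1)/(SG_target − 1) − 1)
V_water = 18.8·((1.088 − 1)/(1.076 − 1) − 1)

2.9684 L


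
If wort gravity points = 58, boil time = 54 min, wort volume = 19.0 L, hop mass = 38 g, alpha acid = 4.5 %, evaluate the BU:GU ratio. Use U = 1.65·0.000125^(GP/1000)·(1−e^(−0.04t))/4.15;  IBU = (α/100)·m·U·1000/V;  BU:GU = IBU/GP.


U = 1.65·0.000125^(58/1000)·(1−e^(−0.04·54))/4.15 = 0.2089
IBU = (4.5/100)·38·0.2089·1000/19.0 = 18.7968
BU:GU = 18.7968/58

0.3241


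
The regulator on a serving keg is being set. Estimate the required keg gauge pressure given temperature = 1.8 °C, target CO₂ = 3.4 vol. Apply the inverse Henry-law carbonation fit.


psi = vols/(0.01821 + 0.09011·e^(−0.04·T)) − 14.695
psi = 3.4/(0.01821 + 0.09011·e^(−0.04·1.8)) − 14.695

18.6187 psi


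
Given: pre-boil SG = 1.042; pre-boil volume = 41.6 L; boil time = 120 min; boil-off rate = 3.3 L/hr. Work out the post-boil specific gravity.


V_post = V_pre − rate·(t/60);  SG_post = 1 + (SG_pre−1)·V_pre/V_post
V_post = 41.6 − 3.3·(120/60) = 35.0000
SG_post = 1 + (1.042 − 1)·41.6/35.0000

1.0499


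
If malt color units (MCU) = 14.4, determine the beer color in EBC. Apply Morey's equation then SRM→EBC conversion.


SRM = 1.4922·MCU^0.6859;  EBC = SRM·1.97
SRM = 1.4922·14.4^0.6859 = 9.2971
EBC = 9.2971·1.97

18.3153 EBC


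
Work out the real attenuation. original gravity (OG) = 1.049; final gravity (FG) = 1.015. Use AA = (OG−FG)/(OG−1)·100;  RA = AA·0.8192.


AA = (1.049 − 1.015)/(1.049 − 1)·100 = 69.3878
RA = 69.3878·0.8192

56.8424 %


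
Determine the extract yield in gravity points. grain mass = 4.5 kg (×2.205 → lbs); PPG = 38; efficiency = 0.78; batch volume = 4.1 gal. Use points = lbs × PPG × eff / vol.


lbs = 4.5 × 2.205 = 9.9225
points = 9.9225 × 38 × 0.78 / 4.1

71.7324 points


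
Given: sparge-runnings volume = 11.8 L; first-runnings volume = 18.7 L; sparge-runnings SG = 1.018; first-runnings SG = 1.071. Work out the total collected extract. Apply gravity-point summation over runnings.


total = Σ (SG_i − 1)·1000·V_i
first = (1.071 − 1)·1000·18.7 = 1327.7000
sparge = (1.018 − 1)·1000·11.8 = 212.4000
total = 1327.7000 + 212.4000

1540.1000 gravity·L


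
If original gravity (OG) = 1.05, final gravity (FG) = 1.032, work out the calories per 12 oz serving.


ABW = (OG−FG)·131.25·0.79/FG;  °P = 259 − 259/SG (for OG→OE and FG→AE);  RE = 0.1808·OE + 0.8192·AE;  Cal = (6.9·ABW + 4·(RE−0.1))·FG·3.55
ABW = (1.05 − 1.032)·131.25·0.79/1.032 = 1.8085
OE = 259 − 259/1.05 = 12.3333 °P
AE = 259 − 259/1.032 = 8.0310 °P
RE = 0.1808·12.3333 + 0.8192·8.0310 = 8.8089 °P
Cal = (6.9·1.8085 + 4·(8.8089−0.1))·1.032·3.55

173.3401 kcal


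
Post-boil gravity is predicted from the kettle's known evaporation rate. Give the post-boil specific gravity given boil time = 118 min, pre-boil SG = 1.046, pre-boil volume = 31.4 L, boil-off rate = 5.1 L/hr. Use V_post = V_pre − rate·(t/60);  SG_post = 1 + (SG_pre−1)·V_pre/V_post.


V_post = 31.4 − 5.1·(118/60) = 21.3700
SG_post = 1 + (1.046 − 1)·31.4/21.3700

1.0676


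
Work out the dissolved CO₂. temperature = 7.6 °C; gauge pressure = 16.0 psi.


vols = (P + 14.695)·(0.01821 + 0.09011·e^(−0.04·T))
vols = (16.0 + 14.695)·(0.01821 + 0.09011·e^(−0.04·7.6))

2.5998 volumes


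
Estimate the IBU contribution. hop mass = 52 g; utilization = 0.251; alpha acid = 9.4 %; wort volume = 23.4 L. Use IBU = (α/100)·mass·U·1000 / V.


IBU = (9.4/100)·52·0.251·1000 / 23.4

52.4311 IBU


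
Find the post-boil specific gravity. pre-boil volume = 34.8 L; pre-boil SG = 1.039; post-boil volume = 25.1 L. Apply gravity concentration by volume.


SG_post = 1 + (SG_pre − 1)·V_pre/V_post
pts_pre = (1.039 − 1)·1000 = 39.0000
pts_post = 39.0000·34.8/25.1 = 54.0717
SG_post = 1 + 54.0717/1000

1.0541


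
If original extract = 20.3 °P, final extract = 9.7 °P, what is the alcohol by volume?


SG = 259/(259 − P);  ABV = (OG − FG)·131.25
OG = 259/(259 − 20.3) = 1.0850
FG = 259/(259 − 9.7) = 1.0389
ABV = (1.0850 − 1.0389)·131.25

6.0552 % ABV


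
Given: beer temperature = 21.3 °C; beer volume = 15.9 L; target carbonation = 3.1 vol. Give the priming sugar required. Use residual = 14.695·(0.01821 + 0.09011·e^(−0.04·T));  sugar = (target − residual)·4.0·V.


residual = 14.695·(0.01821 + 0.09011·e^(−0.04·21.3)) = 0.8324
sugar = (3.1 − 0.8324)·4.0·15.9

144.2172 g


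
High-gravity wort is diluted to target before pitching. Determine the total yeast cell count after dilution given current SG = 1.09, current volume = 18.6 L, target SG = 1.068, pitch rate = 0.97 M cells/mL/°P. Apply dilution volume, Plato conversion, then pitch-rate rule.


V_w = V·((SG_c−1)/(SG_t−1)−1);  °P = 259 − 259/SG_t;  cells = rate·(V+V_w)·°P
V_w = 18.6·((1.09−1)/(1.068−1)−1) = 6.0176
V_final = 18.6 + 6.0176 = 24.6176
°P = 259 − 259/1.068 = 16.4906
cells = 0.97·24.6176·16.4906

393.7819 billion cells


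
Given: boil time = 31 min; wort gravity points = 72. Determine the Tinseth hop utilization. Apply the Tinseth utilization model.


U = 1.65·0.000125^(GP/1000) · (1 − e^(−0.04·t))/4.15
bigness = 1.65·0.000125^(72/1000) = 0.8639
boil_factor = (1 − e^(−0.04·31))/4.15 = 0.1712
U = 0.8639 · 0.1712

0.1479


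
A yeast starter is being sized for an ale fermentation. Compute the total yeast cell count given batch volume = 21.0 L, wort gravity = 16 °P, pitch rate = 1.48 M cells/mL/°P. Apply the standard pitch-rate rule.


cells (billions) = rate · V_L · °P
cells = 1.48 · 21.0 · 16

497.2800 billion cells


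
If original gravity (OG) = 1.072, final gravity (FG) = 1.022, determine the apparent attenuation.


AA = (OG − FG)/(OG − 1) · 100
AA = (1.072 − 1.022)/(1.072 − 1) · 100

69.4444 %


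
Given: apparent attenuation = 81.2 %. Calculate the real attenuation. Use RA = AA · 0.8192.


RA = 81.2 · 0.8192

66.5190 %


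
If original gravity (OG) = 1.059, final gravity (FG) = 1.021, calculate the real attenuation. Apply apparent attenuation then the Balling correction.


AA = (OG−FG)/(OG−1)·100;  RA = AA·0.8192
AA = (1.059 − 1.021)/(1.059 − 1)·100 = 64.4068
RA = 64.4068·0.8192

52.7620 %


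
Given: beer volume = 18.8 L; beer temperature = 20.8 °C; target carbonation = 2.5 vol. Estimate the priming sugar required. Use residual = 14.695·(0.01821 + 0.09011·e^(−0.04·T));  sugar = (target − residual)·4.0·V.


residual = 14.695·(0.01821 + 0.09011·e^(−0.04·20.8)) = 0.8438
sugar = (2.5 − 0.8438)·4.0·18.8

124.5429 g


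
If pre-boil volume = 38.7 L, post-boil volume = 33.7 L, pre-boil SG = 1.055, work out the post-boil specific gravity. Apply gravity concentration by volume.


SG_post = 1 + (SG_pre − 1)·V_pre/V_post
pts_pre = (1.055 − 1)·1000 = 55.0000
pts_post = 55.0000·38.7/33.7 = 63.1602
SG_post = 1 + 63.1602/1000

1.0632


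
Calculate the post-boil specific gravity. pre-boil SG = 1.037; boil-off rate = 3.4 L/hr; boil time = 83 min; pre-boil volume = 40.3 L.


V_post = V_pre − rate·(t/60);  SG_post = 1 + (SG_pre−1)·V_pre/V_post
V_post = 40.3 − 3.4·(83/60) = 35.5967
SG_post = 1 + (1.037 − 1)·40.3/35.5967

1.0419


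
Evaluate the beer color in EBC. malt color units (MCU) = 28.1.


SRM = 1.4922·MCU^0.6859;  EBC = SRM·1.97
SRM = 1.4922·28.1^0.6859 = 14.7060
EBC = 14.7060·1.97

28.9708 EBC


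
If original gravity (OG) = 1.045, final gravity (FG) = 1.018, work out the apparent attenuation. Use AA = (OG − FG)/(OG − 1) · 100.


AA = (1.045 − 1.018)/(1.045 − 1) · 100

60.0000 %


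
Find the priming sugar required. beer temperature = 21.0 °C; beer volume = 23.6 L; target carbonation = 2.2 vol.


residual = 14.695·(0.01821 + 0.09011·e^(−0.04·T));  sugar = (target − residual)·4.0·V
residual = 14.695·(0.01821 + 0.09011·e^(−0.04·21.0)) = 0.8393
sugar = (2.2 − 0.8393)·4.0·23.6

128.4546 g


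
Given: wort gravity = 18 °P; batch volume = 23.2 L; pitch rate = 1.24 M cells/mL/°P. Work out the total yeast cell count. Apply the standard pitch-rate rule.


cells (billions) = rate · V_L · °P
cells = 1.24 · 23.2 · 18

517.8240 billion cells


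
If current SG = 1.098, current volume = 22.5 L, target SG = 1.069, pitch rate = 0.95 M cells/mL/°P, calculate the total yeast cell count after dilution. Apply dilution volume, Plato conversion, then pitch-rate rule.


V_w = V·((SG_c−1)/(SG_t−1)−1);  °P = 259 − 259/SG_t;  cells = rate·(V+V_w)·°P
V_w = 22.5·((1.098−1)/(1.069−1)−1) = 9.4565
V_final = 22.5 + 9.4565 = 31.9565
°P = 259 − 259/1.069 = 16.7175
cells = 0.95·31.9565·16.7175

507.5213 billion cells


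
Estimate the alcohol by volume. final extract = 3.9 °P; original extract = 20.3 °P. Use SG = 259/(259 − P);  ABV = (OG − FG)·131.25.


OG = 259/(259 − 20.3) = 1.0850
FG = 259/(259 − 3.9) = 1.0153
ABV = (1.0850 − 1.0153)·131.25

9.1555 % ABV


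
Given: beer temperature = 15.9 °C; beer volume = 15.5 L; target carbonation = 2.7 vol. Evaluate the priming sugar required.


residual = 14.695·(0.01821 + 0.09011·e^(−0.04·T));  sugar = (target − residual)·4.0·V
residual = 14.695·(0.01821 + 0.09011·e^(−0.04·15.9)) = 0.9686
sugar = (2.7 − 0.9686)·4.0·15.5

107.3457 g


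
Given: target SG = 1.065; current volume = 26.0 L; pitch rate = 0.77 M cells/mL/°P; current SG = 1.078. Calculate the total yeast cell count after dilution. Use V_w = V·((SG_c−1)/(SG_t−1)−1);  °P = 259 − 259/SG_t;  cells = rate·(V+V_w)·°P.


V_w = 26.0·((1.078−1)/(1.065−1)−1) = 5.2000
V_final = 26.0 + 5.2000 = 31.2000
°P = 259 − 259/1.065 = 15.8075
cells = 0.77·31.2000·15.8075

379.7597 billion cells


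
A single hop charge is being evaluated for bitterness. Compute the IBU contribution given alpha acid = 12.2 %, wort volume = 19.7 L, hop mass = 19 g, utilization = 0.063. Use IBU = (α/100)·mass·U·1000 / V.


IBU = (12.2/100)·19·0.063·1000 / 19.7

7.4129 IBU


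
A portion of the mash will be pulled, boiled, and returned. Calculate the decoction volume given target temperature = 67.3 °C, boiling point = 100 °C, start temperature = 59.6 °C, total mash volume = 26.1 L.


V_dec = V_total·(T_target − T_start)/(T_boil − T_start)
V_dec = 26.1·(67.3 − 59.6)/(100 − 59.6)

4.9745 L


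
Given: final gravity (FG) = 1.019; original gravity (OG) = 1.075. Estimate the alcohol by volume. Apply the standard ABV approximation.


ABV = (OG − FG) · 131.25
ABV = (1.075 − 1.019) · 131.25

7.3500 % ABV


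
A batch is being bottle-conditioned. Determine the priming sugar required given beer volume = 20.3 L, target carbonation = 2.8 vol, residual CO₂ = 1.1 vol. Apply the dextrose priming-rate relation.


sugar = (target − residual)·4.0·V
sugar = (2.8 − 1.1)·4.0·20.3

138.0400 g


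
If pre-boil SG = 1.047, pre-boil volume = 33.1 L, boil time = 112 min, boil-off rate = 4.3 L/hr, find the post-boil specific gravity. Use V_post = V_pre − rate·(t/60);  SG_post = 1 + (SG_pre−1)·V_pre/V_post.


V_post = 33.1 − 4.3·(112/60) = 25.0733
SG_post = 1 + (1.047 − 1)·33.1/25.0733

1.0620


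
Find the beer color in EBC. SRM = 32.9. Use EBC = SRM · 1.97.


EBC = 32.9 · 1.97

64.8130 EBC


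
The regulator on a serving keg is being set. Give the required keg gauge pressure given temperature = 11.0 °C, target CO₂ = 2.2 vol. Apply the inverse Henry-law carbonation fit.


psi = vols/(0.01821 + 0.09011·e^(−0.04·T)) − 14.695
psi = 2.2/(0.01821 + 0.09011·e^(−0.04·11.0)) − 14.695

14.1597 psi


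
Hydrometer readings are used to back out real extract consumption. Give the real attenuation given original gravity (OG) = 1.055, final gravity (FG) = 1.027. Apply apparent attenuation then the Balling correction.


AA = (OG−FG)/(OG−1)·100;  RA = AA·0.8192
AA = (1.055 − 1.027)/(1.055 − 1)·100 = 50.9091
RA = 50.9091·0.8192

41.7047 %


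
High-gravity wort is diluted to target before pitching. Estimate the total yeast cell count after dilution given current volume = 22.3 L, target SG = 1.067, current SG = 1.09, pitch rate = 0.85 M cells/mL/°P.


V_w = V·((SG_c−1)/(SG_t−1)−1);  °P = 259 − 259/SG_t;  cells = rate·(V+V_w)·°P
V_w = 22.3·((1.09−1)/(1.067−1)−1) = 7.6552
V_final = 22.3 + 7.6552 = 29.9552
°P = 259 − 259/1.067 = 16.2634
cells = 0.85·29.9552·16.2634

414.0966 billion cells


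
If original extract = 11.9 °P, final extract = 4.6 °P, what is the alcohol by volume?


SG = 259/(259 − P);  ABV = (OG − FG)·131.25
OG = 259/(259 − 11.9) = 1.0482
FG = 259/(259 − 4.6) = 1.0181
ABV = (1.0482 − 1.0181)·131.25

3.9476 % ABV


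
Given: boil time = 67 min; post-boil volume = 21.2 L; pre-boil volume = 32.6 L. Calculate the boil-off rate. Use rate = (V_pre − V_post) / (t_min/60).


rate = (32.6 − 21.2) / (67/60)

10.2090 L/hr


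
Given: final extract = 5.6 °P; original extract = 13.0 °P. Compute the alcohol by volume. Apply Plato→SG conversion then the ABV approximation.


SG = 259/(259 − P);  ABV = (OG − FG)·131.25
OG = 259/(259 − 13.0) = 1.0528
FG = 259/(259 − 5.6) = 1.0221
ABV = (1.0528 − 1.0221)·131.25

4.0354 % ABV


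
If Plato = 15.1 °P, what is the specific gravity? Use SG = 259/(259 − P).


SG = 259/(259 − 15.1)

1.0619


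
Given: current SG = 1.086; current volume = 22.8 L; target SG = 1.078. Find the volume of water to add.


V_water = V·((SG_curr − 1)/(SG_target − 1) − 1)
V_water = 22.8·((1.086 − 1)/(1.078 − 1) − 1)

2.3385 L


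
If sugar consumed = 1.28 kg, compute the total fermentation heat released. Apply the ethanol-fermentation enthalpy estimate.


Q = m_sugar · 590 kJ/kg
Q = 1.28 · 590

755.2000 kJ


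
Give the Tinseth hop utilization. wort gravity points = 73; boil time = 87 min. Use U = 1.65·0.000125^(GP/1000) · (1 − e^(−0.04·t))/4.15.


bigness = 1.65·0.000125^(73/1000) = 0.8562
boil_factor = (1 − e^(−0.04·87))/4.15 = 0.2335
U = 0.8562 · 0.2335

0.1999


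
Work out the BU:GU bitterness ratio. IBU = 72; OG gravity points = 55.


BU:GU = IBU / OG_points
BU:GU = 72 / 55

1.3091


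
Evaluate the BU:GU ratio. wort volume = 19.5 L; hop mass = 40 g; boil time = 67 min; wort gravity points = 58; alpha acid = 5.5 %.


U = 1.65·0.000125^(GP/1000)·(1−e^(−0.04t))/4.15;  IBU = (α/100)·m·U·1000/V;  BU:GU = IBU/GP
U = 1.65·0.000125^(58/1000)·(1−e^(−0.04·67))/4.15 = 0.2199
IBU = (5.5/100)·40·0.2199·1000/19.5 = 24.8084
BU:GU = 24.8084/58

0.4277


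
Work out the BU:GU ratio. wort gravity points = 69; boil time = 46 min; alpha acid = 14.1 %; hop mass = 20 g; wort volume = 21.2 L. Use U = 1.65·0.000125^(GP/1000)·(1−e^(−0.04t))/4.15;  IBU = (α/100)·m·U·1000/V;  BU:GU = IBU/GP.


U = 1.65·0.000125^(69/1000)·(1−e^(−0.04·46))/4.15 = 0.1799
IBU = (14.1/100)·20·0.1799·1000/21.2 = 23.9291
BU:GU = 23.9291/69

0.3468


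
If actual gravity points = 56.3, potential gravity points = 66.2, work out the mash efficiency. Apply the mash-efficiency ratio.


efficiency = actual / potential × 100
efficiency = 56.3 / 66.2 × 100

85.0453 %


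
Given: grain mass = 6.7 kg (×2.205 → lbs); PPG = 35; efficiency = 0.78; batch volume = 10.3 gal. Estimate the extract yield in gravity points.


points = lbs × PPG × eff / vol
lbs = 6.7 × 2.205 = 14.7735
points = 14.7735 × 35 × 0.78 / 10.3

39.1569 points


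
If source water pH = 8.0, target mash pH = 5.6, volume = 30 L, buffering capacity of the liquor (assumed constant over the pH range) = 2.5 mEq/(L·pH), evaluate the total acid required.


acid = buffering capacity · (pH_source − pH_target) · V
acid = 2.5 · (8.0 − 5.6) · 30

180.0000 mEq


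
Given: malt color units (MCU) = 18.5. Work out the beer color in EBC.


SRM = 1.4922·MCU^0.6859;  EBC = SRM·1.97
SRM = 1.4922·18.5^0.6859 = 11.0403
EBC = 11.0403·1.97

21.7494 EBC


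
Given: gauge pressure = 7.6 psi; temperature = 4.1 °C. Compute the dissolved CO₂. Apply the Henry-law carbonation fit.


vols = (P + 14.695)·(0.01821 + 0.09011·e^(−0.04·T))
vols = (7.6 + 14.695)·(0.01821 + 0.09011·e^(−0.04·4.1))

2.1111 volumes


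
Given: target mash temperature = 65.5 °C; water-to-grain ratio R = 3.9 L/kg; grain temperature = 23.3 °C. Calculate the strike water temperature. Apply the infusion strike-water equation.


T_strike = (0.41/R)·(T_mash − T_grain) + T_mash
T_strike = (0.41/3.9)·(65.5 − 23.3) + 65.5

69.9364 °C


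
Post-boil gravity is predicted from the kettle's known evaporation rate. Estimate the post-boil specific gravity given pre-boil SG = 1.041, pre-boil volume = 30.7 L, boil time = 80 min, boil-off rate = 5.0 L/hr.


V_post = V_pre − rate·(t/60);  SG_post = 1 + (SG_pre−1)·V_pre/V_post
V_post = 30.7 − 5.0·(80/60) = 24.0333
SG_post = 1 + (1.041 − 1)·30.7/24.0333

1.0524


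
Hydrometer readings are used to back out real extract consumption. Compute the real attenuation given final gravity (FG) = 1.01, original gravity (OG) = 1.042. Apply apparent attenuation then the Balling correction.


AA = (OG−FG)/(OG−1)·100;  RA = AA·0.8192
AA = (1.042 − 1.01)/(1.042 − 1)·100 = 76.1905
RA = 76.1905·0.8192

62.4152 %


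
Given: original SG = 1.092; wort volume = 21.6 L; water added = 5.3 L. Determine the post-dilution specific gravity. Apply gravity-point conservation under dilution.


SG_new = 1 + (SG_old − 1)·V_old/(V_old + V_water)
pts = (1.092 − 1)·1000·21.6/(21.6 + 5.3) = 73.8736
SG_new = 1 + 73.8736/1000

1.0739


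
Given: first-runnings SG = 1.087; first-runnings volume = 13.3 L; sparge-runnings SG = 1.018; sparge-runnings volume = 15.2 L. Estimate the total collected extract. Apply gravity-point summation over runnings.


total = Σ (SG_i − 1)·1000·V_i
first = (1.087 − 1)·1000·13.3 = 1157.1000
sparge = (1.018 − 1)·1000·15.2 = 273.6000
total = 1157.1000 + 273.6000

1430.7000 gravity·L


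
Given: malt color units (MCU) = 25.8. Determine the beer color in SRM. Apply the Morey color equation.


SRM = 1.4922 · MCU^0.6859
SRM = 1.4922 · 25.8^0.6859

13.8694 SRM


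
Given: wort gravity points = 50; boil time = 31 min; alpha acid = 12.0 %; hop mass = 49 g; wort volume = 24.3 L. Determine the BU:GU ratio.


U = 1.65·0.000125^(GP/1000)·(1−e^(−0.04t))/4.15;  IBU = (α/100)·m·U·1000/V;  BU:GU = IBU/GP
U = 1.65·0.000125^(50/1000)·(1−e^(−0.04·31))/4.15 = 0.1803
IBU = (12.0/100)·49·0.1803·1000/24.3 = 43.6202
BU:GU = 43.6202/50

0.8724


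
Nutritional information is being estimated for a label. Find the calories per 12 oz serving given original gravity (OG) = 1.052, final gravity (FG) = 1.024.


ABW = (OG−FG)·131.25·0.79/FG;  °P = 259 − 259/SG (for OG→OE and FG→AE);  RE = 0.1808·OE + 0.8192·AE;  Cal = (6.9·ABW + 4·(RE−0.1))·FG·3.55
ABW = (1.052 − 1.024)·131.25·0.79/1.024 = 2.8352
OE = 259 − 259/1.052 = 12.8023 °P
AE = 259 − 259/1.024 = 6.0703 °P
RE = 0.1808·12.8023 + 0.8192·6.0703 = 7.2875 °P
Cal = (6.9·2.8352 + 4·(7.2875−0.1))·1.024·3.55

175.6264 kcal


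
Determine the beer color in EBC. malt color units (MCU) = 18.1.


SRM = 1.4922·MCU^0.6859;  EBC = SRM·1.97
SRM = 1.4922·18.1^0.6859 = 10.8760
EBC = 10.8760·1.97

21.4257 EBC


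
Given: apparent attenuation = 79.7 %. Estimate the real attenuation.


RA = AA · 0.8192
RA = 79.7 · 0.8192

65.2902 %


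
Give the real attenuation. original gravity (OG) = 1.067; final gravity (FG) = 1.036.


AA = (OG−FG)/(OG−1)·100;  RA = AA·0.8192
AA = (1.067 − 1.036)/(1.067 − 1)·100 = 46.2687
RA = 46.2687·0.8192

37.9033 %


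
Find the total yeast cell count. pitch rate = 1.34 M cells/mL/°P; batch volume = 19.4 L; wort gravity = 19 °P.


cells (billions) = rate · V_L · °P
cells = 1.34 · 19.4 · 19

493.9240 billion cells


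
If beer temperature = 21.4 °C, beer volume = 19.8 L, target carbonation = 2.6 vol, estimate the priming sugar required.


residual = 14.695·(0.01821 + 0.09011·e^(−0.04·T));  sugar = (target − residual)·4.0·V
residual = 14.695·(0.01821 + 0.09011·e^(−0.04·21.4)) = 0.8302
sugar = (2.6 − 0.8302)·4.0·19.8

140.1698 g


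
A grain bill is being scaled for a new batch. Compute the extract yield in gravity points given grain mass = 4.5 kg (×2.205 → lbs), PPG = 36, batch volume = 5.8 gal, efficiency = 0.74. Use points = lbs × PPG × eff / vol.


lbs = 4.5 × 2.205 = 9.9225
points = 9.9225 × 36 × 0.74 / 5.8

45.5751 points


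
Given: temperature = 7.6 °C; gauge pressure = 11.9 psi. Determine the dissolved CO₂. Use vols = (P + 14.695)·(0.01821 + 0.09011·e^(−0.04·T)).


vols = (11.9 + 14.695)·(0.01821 + 0.09011·e^(−0.04·7.6))

2.2526 volumes


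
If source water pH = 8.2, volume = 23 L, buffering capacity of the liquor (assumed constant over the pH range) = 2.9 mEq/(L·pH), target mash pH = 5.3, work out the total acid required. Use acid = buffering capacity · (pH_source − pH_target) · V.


acid = 2.9 · (8.2 − 5.3) · 23

193.4300 mEq


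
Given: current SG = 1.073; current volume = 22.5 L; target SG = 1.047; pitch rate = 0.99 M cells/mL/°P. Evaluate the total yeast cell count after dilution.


V_w = V·((SG_c−1)/(SG_t−1)−1);  °P = 259 − 259/SG_t;  cells = rate·(V+V_w)·°P
V_w = 22.5·((1.073−1)/(1.047−1)−1) = 12.4468
V_final = 22.5 + 12.4468 = 34.9468
°P = 259 − 259/1.047 = 11.6266
cells = 0.99·34.9468·11.6266

402.2478 billion cells


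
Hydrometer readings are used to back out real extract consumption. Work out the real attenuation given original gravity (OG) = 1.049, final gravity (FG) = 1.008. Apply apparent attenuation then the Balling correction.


AA = (OG−FG)/(OG−1)·100;  RA = AA·0.8192
AA = (1.049 − 1.008)/(1.049 − 1)·100 = 83.6735
RA = 83.6735·0.8192

68.5453 %


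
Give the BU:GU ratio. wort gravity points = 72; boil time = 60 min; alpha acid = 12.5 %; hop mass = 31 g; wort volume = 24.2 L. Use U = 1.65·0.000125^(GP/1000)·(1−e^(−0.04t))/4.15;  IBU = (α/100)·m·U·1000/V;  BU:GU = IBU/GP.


U = 1.65·0.000125^(72/1000)·(1−e^(−0.04·60))/4.15 = 0.1893
IBU = (12.5/100)·31·0.1893·1000/24.2 = 30.3088
BU:GU = 30.3088/72

0.4210


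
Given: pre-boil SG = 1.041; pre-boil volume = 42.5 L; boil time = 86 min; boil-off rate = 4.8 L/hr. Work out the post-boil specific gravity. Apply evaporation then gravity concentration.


V_post = V_pre − rate·(t/60);  SG_post = 1 + (SG_pre−1)·V_pre/V_post
V_post = 42.5 − 4.8·(86/60) = 35.6200
SG_post = 1 + (1.041 − 1)·42.5/35.6200

1.0489


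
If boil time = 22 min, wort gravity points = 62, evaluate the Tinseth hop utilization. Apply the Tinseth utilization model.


U = 1.65·0.000125^(GP/1000) · (1 − e^(−0.04·t))/4.15
bigness = 1.65·0.000125^(62/1000) = 0.9451
boil_factor = (1 − e^(−0.04·22))/4.15 = 0.1410
U = 0.9451 · 0.1410

0.1333


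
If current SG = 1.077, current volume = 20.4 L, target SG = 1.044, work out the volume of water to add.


V_water = V·((SG_curr − 1)/(SG_target − 1) − 1)
V_water = 20.4·((1.077 − 1)/(1.044 − 1) − 1)

15.3000 L


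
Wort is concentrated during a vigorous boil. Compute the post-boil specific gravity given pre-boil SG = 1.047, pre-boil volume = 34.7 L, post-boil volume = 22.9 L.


SG_post = 1 + (SG_pre − 1)·V_pre/V_post
pts_pre = (1.047 − 1)·1000 = 47.0000
pts_post = 47.0000·34.7/22.9 = 71.2183
SG_post = 1 + 71.2183/1000

1.0712


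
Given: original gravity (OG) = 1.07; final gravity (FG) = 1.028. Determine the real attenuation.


AA = (OG−FG)/(OG−1)·100;  RA = AA·0.8192
AA = (1.07 − 1.028)/(1.07 − 1)·100 = 60.0000
RA = 60.0000·0.8192

49.1520 %


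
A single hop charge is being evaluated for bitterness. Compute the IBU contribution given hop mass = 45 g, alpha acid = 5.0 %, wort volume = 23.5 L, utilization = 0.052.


IBU = (α/100)·mass·U·1000 / V
IBU = (5.0/100)·45·0.052·1000 / 23.5

4.9787 IBU


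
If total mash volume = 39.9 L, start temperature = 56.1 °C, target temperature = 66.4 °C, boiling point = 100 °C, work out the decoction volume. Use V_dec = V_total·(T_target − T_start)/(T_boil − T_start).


V_dec = 39.9·(66.4 − 56.1)/(100 − 56.1)

9.3615 L


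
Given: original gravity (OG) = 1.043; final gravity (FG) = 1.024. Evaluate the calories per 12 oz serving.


ABW = (OG−FG)·131.25·0.79/FG;  °P = 259 − 259/SG (for OG→OE and FG→AE);  RE = 0.1808·OE + 0.8192·AE;  Cal = (6.9·ABW + 4·(RE−0.1))·FG·3.55
ABW = (1.043 − 1.024)·131.25·0.79/1.024 = 1.9239
OE = 259 − 259/1.043 = 10.6779 °P
AE = 259 − 259/1.024 = 6.0703 °P
RE = 0.1808·10.6779 + 0.8192·6.0703 = 6.9034 °P
Cal = (6.9·1.9239 + 4·(6.9034−0.1))·1.024·3.55

147.1829 kcal


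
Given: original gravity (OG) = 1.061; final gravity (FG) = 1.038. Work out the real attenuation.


AA = (OG−FG)/(OG−1)·100;  RA = AA·0.8192
AA = (1.061 − 1.038)/(1.061 − 1)·100 = 37.7049
RA = 37.7049·0.8192

30.8879 %


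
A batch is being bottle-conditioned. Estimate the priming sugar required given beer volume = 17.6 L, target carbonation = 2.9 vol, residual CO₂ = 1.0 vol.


sugar = (target − residual)·4.0·V
sugar = (2.9 − 1.0)·4.0·17.6

133.7600 g


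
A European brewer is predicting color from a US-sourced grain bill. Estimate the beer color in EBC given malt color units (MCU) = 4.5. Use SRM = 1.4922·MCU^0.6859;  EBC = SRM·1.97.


SRM = 1.4922·4.5^0.6859 = 4.1866
EBC = 4.1866·1.97

8.2477 EBC


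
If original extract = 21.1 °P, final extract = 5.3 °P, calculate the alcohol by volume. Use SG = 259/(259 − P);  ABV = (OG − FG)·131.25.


OG = 259/(259 − 21.1) = 1.0887
FG = 259/(259 − 5.3) = 1.0209
ABV = (1.0887 − 1.0209)·131.25

8.8990 % ABV


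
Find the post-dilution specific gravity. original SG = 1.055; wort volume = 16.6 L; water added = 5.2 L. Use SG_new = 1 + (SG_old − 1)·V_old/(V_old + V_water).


pts = (1.055 − 1)·1000·16.6/(16.6 + 5.2) = 41.8807
SG_new = 1 + 41.8807/1000

1.0419


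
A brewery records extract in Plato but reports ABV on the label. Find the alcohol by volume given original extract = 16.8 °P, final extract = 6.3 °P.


SG = 259/(259 − P);  ABV = (OG − FG)·131.25
OG = 259/(259 − 16.8) = 1.0694
FG = 259/(259 − 6.3) = 1.0249
ABV = (1.0694 − 1.0249)·131.25

5.8319 % ABV


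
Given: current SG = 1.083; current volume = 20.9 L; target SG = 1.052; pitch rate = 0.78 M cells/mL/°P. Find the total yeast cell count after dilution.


V_w = V·((SG_c−1)/(SG_t−1)−1);  °P = 259 − 259/SG_t;  cells = rate·(V+V_w)·°P
V_w = 20.9·((1.083−1)/(1.052−1)−1) = 12.4596
V_final = 20.9 + 12.4596 = 33.3596
°P = 259 − 259/1.052 = 12.8023
cells = 0.78·33.3596·12.8023

333.1218 billion cells
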